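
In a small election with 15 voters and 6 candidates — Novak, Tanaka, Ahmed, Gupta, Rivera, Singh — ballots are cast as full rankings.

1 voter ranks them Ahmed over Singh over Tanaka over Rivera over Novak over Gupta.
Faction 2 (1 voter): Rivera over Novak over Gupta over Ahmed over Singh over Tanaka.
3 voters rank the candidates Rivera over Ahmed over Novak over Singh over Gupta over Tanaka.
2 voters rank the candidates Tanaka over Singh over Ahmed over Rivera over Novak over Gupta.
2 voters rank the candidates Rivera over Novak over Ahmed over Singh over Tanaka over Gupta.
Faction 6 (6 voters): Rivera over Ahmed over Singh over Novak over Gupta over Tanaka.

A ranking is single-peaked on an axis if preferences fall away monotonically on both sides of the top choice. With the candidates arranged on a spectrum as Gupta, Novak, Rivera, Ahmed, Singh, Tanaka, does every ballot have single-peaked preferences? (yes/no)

yes

Axis positions: Gupta=1, Novak=2, Rivera=3, Ahmed=4, Singh=5, Tanaka=6.
Faction 1 (peak Ahmed at position 4): ranking walks positions 4-5-6-3-2-1, expanding outward from the peak — single-peaked.
Faction 2 (peak Rivera at position 3): ranking walks positions 3-2-1-4-5-6, expanding outward from the peak — single-peaked.
Faction 3 (peak Rivera at position 3): ranking walks positions 3-4-2-5-1-6, expanding outward from the peak — single-peaked.
Faction 4 (peak Tanaka at position 6): ranking walks positions 6-5-4-3-2-1, expanding outward from the peak — single-peaked.
Faction 5 (peak Rivera at position 3): ranking walks positions 3-2-4-5-6-1, expanding outward from the peak — single-peaked.
Faction 6 (peak Rivera at position 3): ranking walks positions 3-4-5-2-1-6, expanding outward from the peak — single-peaked.
Every ranking is single-peaked on this axis.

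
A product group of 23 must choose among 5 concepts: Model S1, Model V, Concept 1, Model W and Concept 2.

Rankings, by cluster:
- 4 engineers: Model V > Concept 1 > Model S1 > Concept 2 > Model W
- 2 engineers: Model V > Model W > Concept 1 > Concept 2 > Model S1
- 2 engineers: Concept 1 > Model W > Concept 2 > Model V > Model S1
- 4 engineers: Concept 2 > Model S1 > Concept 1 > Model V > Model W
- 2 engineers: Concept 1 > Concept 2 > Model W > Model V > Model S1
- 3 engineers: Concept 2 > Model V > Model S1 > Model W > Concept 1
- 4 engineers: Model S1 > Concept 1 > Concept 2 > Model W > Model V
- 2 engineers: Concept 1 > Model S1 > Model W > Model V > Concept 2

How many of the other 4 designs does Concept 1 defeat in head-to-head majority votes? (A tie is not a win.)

Concept 1 against each rival (23 engineers):
Concept 1 vs Model S1: Concept 1 wins 12–11.
Concept 1 vs Model V: Concept 1 wins 14–9.
Concept 1 vs Model W: Concept 1 preferred on 4+2+4+2+4+2 = 18 ballots; Concept 1 wins 18–5.
Concept 1 vs Concept 2: Concept 1, 16–7.
Concept 1 beats Model S1, Model V, Model W, Concept 2 — 4 pairwise wins.

4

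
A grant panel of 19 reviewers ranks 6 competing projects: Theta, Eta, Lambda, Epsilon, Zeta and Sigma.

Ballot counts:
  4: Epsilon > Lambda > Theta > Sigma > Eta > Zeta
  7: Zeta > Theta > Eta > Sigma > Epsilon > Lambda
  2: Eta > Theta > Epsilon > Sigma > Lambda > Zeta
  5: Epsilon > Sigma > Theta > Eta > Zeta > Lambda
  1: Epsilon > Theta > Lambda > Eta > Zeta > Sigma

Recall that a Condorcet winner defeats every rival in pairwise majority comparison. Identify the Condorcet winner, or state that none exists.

Head-to-head results (19 reviewers):
Theta vs Eta: Theta wins 17–2.
Theta–Lambda: Theta 15–4.
Theta vs Epsilon: Epsilon wins 10–9.
Theta vs Zeta: Theta, 12–7.
Theta vs Sigma: Theta wins 14–5.
Eta–Lambda: Eta 14–5.
Eta–Epsilon: Epsilon 10–9.
Eta vs Zeta: Eta wins 12–7.
Eta vs Sigma: Eta wins 10–9.
Lambda–Epsilon: Epsilon 19–0.
Lambda–Zeta: Zeta 12–7.
Lambda vs Sigma: Sigma, 14–5.
Epsilon vs Zeta: Epsilon wins 12–7.
Epsilon–Sigma: Epsilon 12–7.
Zeta vs Sigma: Sigma, 11–8.
Epsilon wins every pairwise contest, so Epsilon is the Condorcet winner.

Epsilon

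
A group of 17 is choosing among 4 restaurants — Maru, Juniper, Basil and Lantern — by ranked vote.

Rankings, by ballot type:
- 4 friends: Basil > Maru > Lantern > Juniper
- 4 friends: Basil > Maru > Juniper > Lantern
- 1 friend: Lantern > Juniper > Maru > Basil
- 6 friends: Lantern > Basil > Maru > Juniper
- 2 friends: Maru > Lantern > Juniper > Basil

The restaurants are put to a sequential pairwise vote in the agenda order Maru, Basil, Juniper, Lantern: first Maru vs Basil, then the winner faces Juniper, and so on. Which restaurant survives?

Round 1: Maru vs Basil — 3–14, Basil advances.
Round 2: Basil vs Juniper — 14–3, Basil advances.
Round 3: Basil vs Lantern — 8–9, Lantern advances.
The agenda winner is Lantern.

Lantern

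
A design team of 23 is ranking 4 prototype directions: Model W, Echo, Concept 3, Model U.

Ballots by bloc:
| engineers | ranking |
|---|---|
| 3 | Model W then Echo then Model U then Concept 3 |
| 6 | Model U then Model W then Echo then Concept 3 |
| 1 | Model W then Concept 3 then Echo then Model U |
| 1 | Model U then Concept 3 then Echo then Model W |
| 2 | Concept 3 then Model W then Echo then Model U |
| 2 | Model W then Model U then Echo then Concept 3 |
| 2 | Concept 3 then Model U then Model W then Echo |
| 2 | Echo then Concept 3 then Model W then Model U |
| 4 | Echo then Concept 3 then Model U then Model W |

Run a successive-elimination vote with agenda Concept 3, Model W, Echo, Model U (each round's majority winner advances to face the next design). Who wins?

Model U

Round 1: Concept 3 vs Model W — 11–12, Model W advances.
Round 2: Model W vs Echo — 16–7, Model W advances.
Round 3: Model W vs Model U — 10–13, Model U advances.
The agenda winner is Model U.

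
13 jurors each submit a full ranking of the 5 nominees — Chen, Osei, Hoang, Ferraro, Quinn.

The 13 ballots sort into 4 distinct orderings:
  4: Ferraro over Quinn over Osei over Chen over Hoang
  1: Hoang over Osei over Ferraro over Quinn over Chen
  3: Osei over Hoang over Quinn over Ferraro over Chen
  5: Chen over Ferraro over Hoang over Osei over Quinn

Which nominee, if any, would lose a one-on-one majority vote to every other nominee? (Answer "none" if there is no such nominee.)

Head-to-head results (13 jurors):
Chen vs Osei: Chen is ranked higher on 5 ballots, Osei on 8. Osei wins 8–5.
Chen–Hoang: Chen 9–4.
Chen vs Ferraro: Chen is ranked higher on 5 ballots, Ferraro on 8. Ferraro wins 8–5.
Chen vs Quinn: Quinn wins 8–5.
Osei vs Hoang: 4+3 = 7 for Osei, 6 for Hoang — Osei by 7–6.
Osei vs Ferraro: 4 to 9, Ferraro.
Osei vs Quinn: Osei, 9–4.
Hoang vs Ferraro: 4 to 9, Ferraro.
Hoang vs Quinn: Hoang is ranked higher on 1+3+5 = 9 ballots, Quinn on 4. Hoang wins 9–4.
Ferraro–Quinn: Ferraro 10–3.
Each nominee has at least one pairwise win (Chen beats Hoang; Osei beats Chen; Hoang beats Quinn; Ferraro beats Chen; Quinn beats Chen) — no Condorcet loser.

none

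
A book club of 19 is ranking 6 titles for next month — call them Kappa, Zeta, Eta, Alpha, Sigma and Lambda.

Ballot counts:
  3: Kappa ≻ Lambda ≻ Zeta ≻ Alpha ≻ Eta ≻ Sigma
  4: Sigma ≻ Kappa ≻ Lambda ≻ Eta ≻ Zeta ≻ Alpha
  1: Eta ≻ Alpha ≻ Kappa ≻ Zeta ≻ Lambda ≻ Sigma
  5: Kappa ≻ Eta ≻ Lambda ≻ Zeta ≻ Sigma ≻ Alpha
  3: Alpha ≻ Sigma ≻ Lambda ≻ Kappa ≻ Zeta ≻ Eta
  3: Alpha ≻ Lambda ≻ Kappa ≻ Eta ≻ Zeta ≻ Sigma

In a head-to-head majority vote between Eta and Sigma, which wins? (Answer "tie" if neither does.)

Ballots ranking Eta above Sigma: 3 + 1 + 5 + 3 = 12.
Ballots ranking Sigma above Eta: 19 − 12 = 7.
Eta wins the head-to-head 12–7.

Eta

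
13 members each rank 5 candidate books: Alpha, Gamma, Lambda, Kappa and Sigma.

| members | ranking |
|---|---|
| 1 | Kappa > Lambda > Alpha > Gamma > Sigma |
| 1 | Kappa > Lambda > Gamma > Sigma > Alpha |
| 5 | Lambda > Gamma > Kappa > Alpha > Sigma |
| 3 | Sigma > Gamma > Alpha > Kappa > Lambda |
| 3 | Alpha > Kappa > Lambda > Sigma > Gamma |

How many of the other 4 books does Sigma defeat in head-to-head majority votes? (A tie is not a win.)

0

Sigma against each rival (13 members):
Sigma vs Alpha: Sigma preferred on 1+3 = 4 ballots; Alpha wins 9–4.
Sigma vs Gamma: Gamma wins 7–6.
Sigma–Lambda: Lambda 10–3.
Sigma vs Kappa: 3 for Sigma, 10 for Kappa — Kappa by 10–3.
Sigma beats no one; loses to Alpha, Gamma, Lambda, Kappa — 0 pairwise wins.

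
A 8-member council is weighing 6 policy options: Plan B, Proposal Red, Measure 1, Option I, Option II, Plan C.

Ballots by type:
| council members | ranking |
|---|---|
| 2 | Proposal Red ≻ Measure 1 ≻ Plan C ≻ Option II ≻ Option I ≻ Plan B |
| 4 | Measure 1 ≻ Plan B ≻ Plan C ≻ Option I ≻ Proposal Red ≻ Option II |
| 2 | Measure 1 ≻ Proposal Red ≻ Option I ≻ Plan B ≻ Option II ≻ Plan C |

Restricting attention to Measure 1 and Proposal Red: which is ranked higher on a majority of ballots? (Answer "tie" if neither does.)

Measure 1

Ballots ranking Measure 1 above Proposal Red: 4 + 2 = 6.
Ballots ranking Proposal Red above Measure 1: 8 − 6 = 2.
Measure 1 wins the head-to-head 6–2.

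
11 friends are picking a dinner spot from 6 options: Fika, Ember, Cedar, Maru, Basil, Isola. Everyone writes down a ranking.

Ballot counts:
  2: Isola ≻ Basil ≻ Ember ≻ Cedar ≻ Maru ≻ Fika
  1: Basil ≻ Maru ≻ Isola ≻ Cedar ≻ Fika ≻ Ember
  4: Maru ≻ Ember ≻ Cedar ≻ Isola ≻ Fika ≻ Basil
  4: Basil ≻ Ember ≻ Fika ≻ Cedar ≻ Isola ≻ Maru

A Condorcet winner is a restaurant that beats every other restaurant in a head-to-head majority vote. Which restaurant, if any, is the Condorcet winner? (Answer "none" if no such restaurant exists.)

none

Pairwise majorities:
Fika vs Ember: 1 to 10, Ember.
Fika vs Cedar: 4 for Fika, 7 for Cedar — Cedar by 7–4.
Fika–Maru: Maru 7–4.
Fika vs Basil: 4 for Fika, 7 for Basil — Basil by 7–4.
Fika vs Isola: Isola wins 7–4.
Ember vs Cedar: Ember, 10–1.
Ember–Maru: Ember 6–5.
Ember vs Basil: Basil, 7–4.
Ember vs Isola: Ember, 8–3.
Cedar–Maru: Cedar 6–5.
Cedar–Basil: Basil 7–4.
Cedar vs Isola: 8 to 3, Cedar.
Maru vs Basil: Basil wins 7–4.
Maru vs Isola: 1+4 = 5 for Maru, 6 for Isola — Isola by 6–5.
Basil–Isola: Isola 6–5.
Every restaurant loses at least once (Fika loses to Ember; Ember loses to Basil; Cedar loses to Ember; Maru loses to Ember; Basil loses to Isola; Isola loses to Ember). The majority relation contains the cycle Ember beats Isola beats Basil beats Ember, so there is no Condorcet winner.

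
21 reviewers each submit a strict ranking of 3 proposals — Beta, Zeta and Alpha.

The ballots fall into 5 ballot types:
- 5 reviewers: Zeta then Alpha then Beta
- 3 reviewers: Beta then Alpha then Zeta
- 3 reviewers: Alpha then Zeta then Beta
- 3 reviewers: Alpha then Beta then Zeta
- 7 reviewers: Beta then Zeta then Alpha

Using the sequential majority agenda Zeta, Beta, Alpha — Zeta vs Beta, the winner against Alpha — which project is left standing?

Alpha

Round 1: Zeta vs Beta — 8–13, Beta advances.
Round 2: Beta vs Alpha — 10–11, Alpha advances.
Alpha survives the agenda.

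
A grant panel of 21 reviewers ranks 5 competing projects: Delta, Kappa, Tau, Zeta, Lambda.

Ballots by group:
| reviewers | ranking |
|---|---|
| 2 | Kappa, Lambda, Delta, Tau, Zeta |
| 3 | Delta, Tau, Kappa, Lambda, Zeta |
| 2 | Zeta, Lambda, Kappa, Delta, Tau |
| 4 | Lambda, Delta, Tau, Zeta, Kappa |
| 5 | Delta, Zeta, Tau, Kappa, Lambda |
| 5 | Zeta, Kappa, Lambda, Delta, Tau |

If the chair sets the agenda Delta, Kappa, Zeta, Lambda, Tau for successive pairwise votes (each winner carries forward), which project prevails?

Lambda

Round 1: Delta vs Kappa — 12–9, Delta advances.
Round 2: Delta vs Zeta — 14–7, Delta advances.
Round 3: Delta vs Lambda — 8–13, Lambda advances.
Round 4: Lambda vs Tau — 13–8, Lambda advances.
Lambda survives the agenda.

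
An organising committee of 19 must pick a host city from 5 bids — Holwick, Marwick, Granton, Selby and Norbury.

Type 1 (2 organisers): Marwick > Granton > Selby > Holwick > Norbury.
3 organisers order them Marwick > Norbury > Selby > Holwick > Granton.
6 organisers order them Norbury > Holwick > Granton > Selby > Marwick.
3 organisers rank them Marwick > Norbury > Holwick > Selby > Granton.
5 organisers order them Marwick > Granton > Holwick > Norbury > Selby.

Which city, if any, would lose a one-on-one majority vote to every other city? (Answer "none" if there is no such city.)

Pairwise majorities:
Holwick vs Marwick: Marwick wins 13–6.
Holwick vs Granton: Holwick is ranked higher on 3+6+3 = 12 ballots, Granton on 7. Holwick wins 12–7.
Holwick vs Selby: Holwick, 14–5.
Holwick vs Norbury: Holwick is ranked higher on 2+5 = 7 ballots, Norbury on 12. Norbury wins 12–7.
Marwick vs Granton: Marwick is ranked higher on 2+3+3+5 = 13 ballots, Granton on 6. Marwick wins 13–6.
Marwick vs Selby: Marwick, 13–6.
Marwick vs Norbury: Marwick preferred on 2+3+3+5 = 13 ballots; Marwick wins 13–6.
Granton vs Selby: 2+6+5 = 13 for Granton, 6 for Selby — Granton by 13–6.
Granton–Norbury: Norbury 12–7.
Selby vs Norbury: 2 to 17, Norbury.
Only Selby has no wins; Selby is the Condorcet loser.

Selby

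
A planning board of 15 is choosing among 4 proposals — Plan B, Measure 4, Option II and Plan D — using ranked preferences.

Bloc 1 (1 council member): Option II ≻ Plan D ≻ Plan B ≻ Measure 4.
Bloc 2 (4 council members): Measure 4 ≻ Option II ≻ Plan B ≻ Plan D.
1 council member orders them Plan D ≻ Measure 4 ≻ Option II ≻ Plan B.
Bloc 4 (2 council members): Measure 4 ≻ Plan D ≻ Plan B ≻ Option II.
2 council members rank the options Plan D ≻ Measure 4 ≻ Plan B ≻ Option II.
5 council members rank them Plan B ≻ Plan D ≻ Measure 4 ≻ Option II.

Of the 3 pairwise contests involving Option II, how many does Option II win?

0

Option II against each rival (15 council members):
Option II vs Plan B: 1+4+1 = 6 for Option II, 9 for Plan B — Plan B by 9–6.
Option II vs Measure 4: Option II is ranked higher on 1 ballot, Measure 4 on 14. Measure 4 wins 14–1.
Option II vs Plan D: Option II is ranked higher on 1+4 = 5 ballots, Plan D on 10. Plan D wins 10–5.
Option II beats no one; loses to Plan B, Measure 4, Plan D — 0 pairwise wins.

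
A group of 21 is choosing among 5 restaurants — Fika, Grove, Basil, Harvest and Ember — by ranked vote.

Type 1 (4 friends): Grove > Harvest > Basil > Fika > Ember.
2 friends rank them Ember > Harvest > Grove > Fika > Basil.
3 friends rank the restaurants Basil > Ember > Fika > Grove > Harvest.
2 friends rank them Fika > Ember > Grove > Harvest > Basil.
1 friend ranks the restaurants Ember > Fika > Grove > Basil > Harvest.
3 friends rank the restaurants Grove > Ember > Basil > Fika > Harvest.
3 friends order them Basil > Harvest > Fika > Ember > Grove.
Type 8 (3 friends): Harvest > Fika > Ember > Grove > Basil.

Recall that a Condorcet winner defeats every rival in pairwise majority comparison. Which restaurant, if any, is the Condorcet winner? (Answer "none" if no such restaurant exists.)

Head-to-head results (21 friends):
Fika–Grove: Fika 12–9.
Fika vs Basil: Basil, 13–8.
Fika vs Harvest: Harvest wins 12–9.
Fika vs Ember: Fika is ranked higher on 4+2+3+3 = 12 ballots, Ember on 9. Fika wins 12–9.
Grove vs Basil: Grove, 15–6.
Grove vs Harvest: Grove is ranked higher on 4+3+2+1+3 = 13 ballots, Harvest on 8. Grove wins 13–8.
Grove vs Ember: Ember wins 14–7.
Basil vs Harvest: Harvest wins 11–10.
Basil vs Ember: Ember, 11–10.
Harvest–Ember: Ember 11–10.
Every restaurant loses at least once (Fika loses to Basil; Grove loses to Fika; Basil loses to Grove; Harvest loses to Grove; Ember loses to Fika). The majority relation contains the cycle Fika beats Grove beats Basil beats Fika, so there is no Condorcet winner.

none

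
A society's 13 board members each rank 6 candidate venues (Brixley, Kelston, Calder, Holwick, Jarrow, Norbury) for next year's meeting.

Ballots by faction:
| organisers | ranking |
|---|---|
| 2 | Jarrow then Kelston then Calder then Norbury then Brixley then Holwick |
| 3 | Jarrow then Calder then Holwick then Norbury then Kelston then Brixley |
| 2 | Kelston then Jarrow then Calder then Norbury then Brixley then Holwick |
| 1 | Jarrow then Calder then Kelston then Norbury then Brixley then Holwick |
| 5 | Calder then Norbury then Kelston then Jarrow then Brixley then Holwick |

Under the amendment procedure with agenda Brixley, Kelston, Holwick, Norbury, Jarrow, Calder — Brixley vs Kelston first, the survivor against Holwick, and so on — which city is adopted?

Jarrow

Round 1: Brixley vs Kelston — 0–13, Kelston advances.
Round 2: Kelston vs Holwick — 10–3, Kelston advances.
Round 3: Kelston vs Norbury — 5–8, Norbury advances.
Round 4: Norbury vs Jarrow — 5–8, Jarrow advances.
Round 5: Jarrow vs Calder — 8–5, Jarrow advances.
The agenda winner is Jarrow.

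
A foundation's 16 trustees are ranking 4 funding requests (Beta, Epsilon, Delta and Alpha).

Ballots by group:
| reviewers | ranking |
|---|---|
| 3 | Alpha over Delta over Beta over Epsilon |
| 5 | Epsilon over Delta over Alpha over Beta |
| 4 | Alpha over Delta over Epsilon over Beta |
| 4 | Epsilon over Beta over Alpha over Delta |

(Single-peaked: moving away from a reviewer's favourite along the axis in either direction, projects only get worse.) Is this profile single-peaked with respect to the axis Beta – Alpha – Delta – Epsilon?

Axis positions: Beta=1, Alpha=2, Delta=3, Epsilon=4.
Group 1 (peak Alpha at position 2): ranking walks positions 2-3-1-4, expanding outward from the peak — single-peaked.
Group 2 (peak Epsilon at position 4): ranking walks positions 4-3-2-1, expanding outward from the peak — single-peaked.
Group 3 (peak Alpha at position 2): ranking walks positions 2-3-4-1, expanding outward from the peak — single-peaked.
Group 4: ranking walks positions 4-1-2-3; Beta is ranked above Delta even though Delta lies between Beta and the peak Epsilon on the axis — preferences dip and rise again. Not single-peaked.
Group 4 violates single-peakedness, so the profile is not single-peaked on this axis.

no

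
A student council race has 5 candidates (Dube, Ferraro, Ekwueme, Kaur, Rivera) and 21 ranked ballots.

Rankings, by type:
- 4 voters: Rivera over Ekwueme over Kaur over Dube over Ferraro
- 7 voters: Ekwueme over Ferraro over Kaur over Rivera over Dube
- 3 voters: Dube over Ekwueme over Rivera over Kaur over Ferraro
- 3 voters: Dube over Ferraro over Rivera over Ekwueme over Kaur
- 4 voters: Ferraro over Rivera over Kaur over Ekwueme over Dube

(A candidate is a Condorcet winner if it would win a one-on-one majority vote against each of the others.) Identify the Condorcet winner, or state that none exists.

none

Head-to-head results (21 voters):
Dube vs Ferraro: Ferraro, 11–10.
Dube vs Ekwueme: Ekwueme, 15–6.
Dube vs Kaur: Kaur, 15–6.
Dube vs Rivera: Rivera, 15–6.
Ferraro–Ekwueme: Ekwueme 14–7.
Ferraro–Kaur: Ferraro 14–7.
Ferraro vs Rivera: Ferraro, 14–7.
Ekwueme vs Kaur: Ekwueme, 17–4.
Ekwueme vs Rivera: Rivera, 11–10.
Kaur vs Rivera: Rivera wins 14–7.
No candidate is unbeaten: Dube loses to Ferraro; Ferraro loses to Ekwueme; Ekwueme loses to Rivera; Kaur loses to Ferraro; Rivera loses to Ferraro. In particular Ferraro > Rivera > Ekwueme > Ferraro is a majority cycle — no Condorcet winner exists.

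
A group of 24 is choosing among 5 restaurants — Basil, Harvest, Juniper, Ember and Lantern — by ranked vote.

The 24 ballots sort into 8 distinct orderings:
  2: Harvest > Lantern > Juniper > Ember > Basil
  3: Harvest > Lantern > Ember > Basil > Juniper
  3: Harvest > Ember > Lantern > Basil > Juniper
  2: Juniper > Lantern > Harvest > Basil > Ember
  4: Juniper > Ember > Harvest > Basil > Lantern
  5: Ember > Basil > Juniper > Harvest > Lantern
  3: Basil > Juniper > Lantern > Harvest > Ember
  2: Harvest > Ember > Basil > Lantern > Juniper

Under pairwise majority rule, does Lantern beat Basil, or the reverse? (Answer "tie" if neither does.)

Basil

Ballots ranking Lantern above Basil: 2 + 3 + 3 + 2 = 10.
Ballots ranking Basil above Lantern: 24 − 10 = 14.
Basil wins the head-to-head 14–10.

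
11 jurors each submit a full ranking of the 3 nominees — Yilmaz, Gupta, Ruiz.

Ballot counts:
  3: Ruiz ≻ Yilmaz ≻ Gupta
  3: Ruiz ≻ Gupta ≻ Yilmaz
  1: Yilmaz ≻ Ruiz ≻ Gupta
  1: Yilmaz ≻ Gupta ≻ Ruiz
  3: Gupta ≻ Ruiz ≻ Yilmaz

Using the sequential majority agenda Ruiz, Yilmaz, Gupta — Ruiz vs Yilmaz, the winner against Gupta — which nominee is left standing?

Round 1: Ruiz vs Yilmaz — 9–2, Ruiz advances.
Round 2: Ruiz vs Gupta — 7–4, Ruiz advances.
The agenda winner is Ruiz.

Ruiz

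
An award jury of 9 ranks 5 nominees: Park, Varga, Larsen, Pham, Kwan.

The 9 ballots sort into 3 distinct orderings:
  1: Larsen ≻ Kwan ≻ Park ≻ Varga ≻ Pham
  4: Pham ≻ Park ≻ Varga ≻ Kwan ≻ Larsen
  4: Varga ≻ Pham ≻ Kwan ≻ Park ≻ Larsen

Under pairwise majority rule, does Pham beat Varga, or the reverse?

Varga

Ballots ranking Pham above Varga: 4.
Ballots ranking Varga above Pham: 9 − 4 = 5.
Varga wins the head-to-head 5–4.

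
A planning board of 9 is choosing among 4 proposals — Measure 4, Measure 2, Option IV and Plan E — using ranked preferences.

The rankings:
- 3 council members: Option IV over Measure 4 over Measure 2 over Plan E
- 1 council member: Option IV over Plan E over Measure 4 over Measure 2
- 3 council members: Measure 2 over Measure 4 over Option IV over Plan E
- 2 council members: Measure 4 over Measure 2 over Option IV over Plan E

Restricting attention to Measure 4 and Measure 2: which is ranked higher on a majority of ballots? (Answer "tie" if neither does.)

Measure 4

Ballots ranking Measure 4 above Measure 2: 3 + 1 + 2 = 6.
Ballots ranking Measure 2 above Measure 4: 9 − 6 = 3.
Measure 4 wins the head-to-head 6–3.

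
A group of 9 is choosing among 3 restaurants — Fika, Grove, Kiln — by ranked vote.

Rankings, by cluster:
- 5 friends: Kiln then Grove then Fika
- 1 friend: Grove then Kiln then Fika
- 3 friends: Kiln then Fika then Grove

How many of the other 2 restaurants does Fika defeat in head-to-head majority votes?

Fika against each rival (9 friends):
Fika vs Grove: Grove wins 6–3.
Fika vs Kiln: Kiln wins 9–0.
Fika beats no one; loses to Grove, Kiln — 0 pairwise wins.

0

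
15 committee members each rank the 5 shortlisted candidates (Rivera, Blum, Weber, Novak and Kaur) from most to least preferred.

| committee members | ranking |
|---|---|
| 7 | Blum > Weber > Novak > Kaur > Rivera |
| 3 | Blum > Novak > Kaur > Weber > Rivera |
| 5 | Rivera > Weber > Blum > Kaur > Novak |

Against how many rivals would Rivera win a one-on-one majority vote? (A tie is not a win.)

0

Rivera against each rival (15 committee members):
Rivera vs Blum: 5 for Rivera, 10 for Blum — Blum by 10–5.
Rivera vs Weber: Weber wins 10–5.
Rivera vs Novak: Rivera preferred on 5 ballots; Novak wins 10–5.
Rivera vs Kaur: 5 to 10, Kaur.
Rivera beats no one; loses to Blum, Weber, Novak, Kaur — 0 pairwise wins.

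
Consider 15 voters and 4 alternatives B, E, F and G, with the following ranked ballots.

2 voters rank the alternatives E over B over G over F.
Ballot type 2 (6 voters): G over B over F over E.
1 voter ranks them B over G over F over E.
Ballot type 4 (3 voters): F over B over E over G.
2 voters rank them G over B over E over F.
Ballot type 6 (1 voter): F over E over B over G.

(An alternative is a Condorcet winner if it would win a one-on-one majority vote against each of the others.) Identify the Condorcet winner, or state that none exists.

G

Pairwise majorities:
B vs E: 6+1+3+2 = 12 for B, 3 for E — B by 12–3.
B vs F: B preferred on 2+6+1+2 = 11 ballots; B wins 11–4.
B vs G: B is ranked higher on 2+1+3+1 = 7 ballots, G on 8. G wins 8–7.
E vs F: F, 11–4.
E–G: G 9–6.
F vs G: 4 to 11, G.
Only G has no losses; G is the Condorcet winner.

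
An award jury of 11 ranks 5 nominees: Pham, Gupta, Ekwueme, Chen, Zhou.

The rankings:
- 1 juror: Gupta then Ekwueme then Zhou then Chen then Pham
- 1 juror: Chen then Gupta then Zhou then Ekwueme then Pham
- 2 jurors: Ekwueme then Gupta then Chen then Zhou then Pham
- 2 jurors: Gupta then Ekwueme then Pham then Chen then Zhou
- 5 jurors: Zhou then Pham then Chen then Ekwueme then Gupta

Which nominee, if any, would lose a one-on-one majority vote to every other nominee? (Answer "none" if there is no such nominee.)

none

Head-to-head results (11 jurors):
Pham vs Gupta: 5 for Pham, 6 for Gupta — Gupta by 6–5.
Pham vs Ekwueme: Pham is ranked higher on 5 ballots, Ekwueme on 6. Ekwueme wins 6–5.
Pham vs Chen: 7 to 4, Pham.
Pham vs Zhou: Zhou wins 9–2.
Gupta vs Ekwueme: Gupta is ranked higher on 1+1+2 = 4 ballots, Ekwueme on 7. Ekwueme wins 7–4.
Gupta–Chen: Chen 6–5.
Gupta vs Zhou: Gupta preferred on 1+1+2+2 = 6 ballots; Gupta wins 6–5.
Ekwueme vs Chen: Chen wins 6–5.
Ekwueme vs Zhou: Ekwueme preferred on 1+2+2 = 5 ballots; Zhou wins 6–5.
Chen–Zhou: Zhou 6–5.
Every nominee wins at least one matchup (Pham beats Chen; Gupta beats Pham; Ekwueme beats Pham; Chen beats Gupta; Zhou beats Pham), so there is no Condorcet loser.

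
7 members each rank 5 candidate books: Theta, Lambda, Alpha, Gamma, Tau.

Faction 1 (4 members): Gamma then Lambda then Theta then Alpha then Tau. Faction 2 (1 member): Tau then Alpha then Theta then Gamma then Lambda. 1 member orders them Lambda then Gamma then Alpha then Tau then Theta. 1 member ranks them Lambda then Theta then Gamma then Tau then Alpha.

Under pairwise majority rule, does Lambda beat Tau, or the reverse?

Lambda

Ballots ranking Lambda above Tau: 4 + 1 + 1 = 6.
Ballots ranking Tau above Lambda: 7 − 6 = 1.
Lambda wins the head-to-head 6–1.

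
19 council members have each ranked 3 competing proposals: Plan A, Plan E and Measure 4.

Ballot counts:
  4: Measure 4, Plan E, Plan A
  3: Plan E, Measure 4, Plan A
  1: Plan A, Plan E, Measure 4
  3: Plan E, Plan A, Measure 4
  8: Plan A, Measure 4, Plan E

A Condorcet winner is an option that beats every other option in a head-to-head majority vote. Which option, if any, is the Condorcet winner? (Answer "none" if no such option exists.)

Pairwise majorities:
Plan A vs Plan E: Plan E, 10–9.
Plan A vs Measure 4: Plan A, 12–7.
Plan E–Measure 4: Measure 4 12–7.
No option is unbeaten: Plan A loses to Plan E; Plan E loses to Measure 4; Measure 4 loses to Plan A. In particular Plan A → Measure 4 → Plan E → Plan A is a majority cycle — no Condorcet winner exists.

none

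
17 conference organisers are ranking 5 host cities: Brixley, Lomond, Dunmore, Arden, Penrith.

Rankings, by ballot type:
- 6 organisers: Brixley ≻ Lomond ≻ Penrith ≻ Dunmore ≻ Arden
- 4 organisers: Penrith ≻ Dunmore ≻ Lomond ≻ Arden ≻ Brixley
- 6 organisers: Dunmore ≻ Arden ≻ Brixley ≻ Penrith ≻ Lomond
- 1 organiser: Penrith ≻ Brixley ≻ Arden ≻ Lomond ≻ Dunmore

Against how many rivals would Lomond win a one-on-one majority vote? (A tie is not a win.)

Lomond against each rival (17 organisers):
Lomond vs Brixley: Lomond is ranked higher on 4 ballots, Brixley on 13. Brixley wins 13–4.
Lomond vs Dunmore: 7 to 10, Dunmore.
Lomond–Arden: Lomond 10–7.
Lomond vs Penrith: Penrith wins 11–6.
Lomond beats Arden; loses to Brixley, Dunmore, Penrith — 1 pairwise win.

1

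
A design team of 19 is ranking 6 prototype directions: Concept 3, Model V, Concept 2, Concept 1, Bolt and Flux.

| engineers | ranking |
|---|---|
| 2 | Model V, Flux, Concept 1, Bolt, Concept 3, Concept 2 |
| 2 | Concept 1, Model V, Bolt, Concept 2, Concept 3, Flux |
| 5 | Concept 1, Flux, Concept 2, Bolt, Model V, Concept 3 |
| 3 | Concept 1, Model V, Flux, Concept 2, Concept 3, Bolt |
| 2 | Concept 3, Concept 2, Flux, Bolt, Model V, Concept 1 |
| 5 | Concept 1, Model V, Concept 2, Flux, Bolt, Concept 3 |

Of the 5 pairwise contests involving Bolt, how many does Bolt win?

1

Bolt against each rival (19 engineers):
Bolt vs Concept 3: Bolt is ranked higher on 2+2+5+5 = 14 ballots, Concept 3 on 5. Bolt wins 14–5.
Bolt–Model V: Model V 12–7.
Bolt vs Concept 2: Bolt preferred on 2+2 = 4 ballots; Concept 2 wins 15–4.
Bolt vs Concept 1: Bolt is ranked higher on 2 ballots, Concept 1 on 17. Concept 1 wins 17–2.
Bolt vs Flux: Flux, 17–2.
Bolt beats Concept 3; loses to Model V, Concept 2, Concept 1, Flux — 1 pairwise win.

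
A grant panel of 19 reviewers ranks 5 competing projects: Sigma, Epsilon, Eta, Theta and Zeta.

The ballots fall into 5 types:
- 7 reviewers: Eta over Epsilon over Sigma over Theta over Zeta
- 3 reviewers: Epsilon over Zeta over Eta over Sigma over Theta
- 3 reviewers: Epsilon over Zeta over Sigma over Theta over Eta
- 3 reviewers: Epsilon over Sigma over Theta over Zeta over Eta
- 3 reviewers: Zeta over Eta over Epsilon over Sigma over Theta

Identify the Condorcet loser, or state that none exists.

Head-to-head results (19 reviewers):
Sigma vs Epsilon: Epsilon, 19–0.
Sigma vs Eta: Eta, 13–6.
Sigma vs Theta: Sigma, 19–0.
Sigma–Zeta: Sigma 10–9.
Epsilon–Eta: Eta 10–9.
Epsilon vs Theta: Epsilon wins 19–0.
Epsilon vs Zeta: 7+3+3+3 = 16 for Epsilon, 3 for Zeta — Epsilon by 16–3.
Eta vs Theta: Eta wins 13–6.
Eta vs Zeta: Eta preferred on 7 ballots; Zeta wins 12–7.
Theta vs Zeta: Theta wins 10–9.
Every project wins at least one matchup (Sigma beats Theta; Epsilon beats Sigma; Eta beats Sigma; Theta beats Zeta; Zeta beats Eta), so there is no Condorcet loser.

none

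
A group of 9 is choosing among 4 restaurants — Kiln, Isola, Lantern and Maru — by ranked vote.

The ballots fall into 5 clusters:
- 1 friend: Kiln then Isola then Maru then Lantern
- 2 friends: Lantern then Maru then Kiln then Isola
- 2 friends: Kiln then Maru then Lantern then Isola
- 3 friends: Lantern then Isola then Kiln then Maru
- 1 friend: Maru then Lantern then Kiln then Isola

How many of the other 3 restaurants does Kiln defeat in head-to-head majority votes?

Kiln against each rival (9 friends):
Kiln vs Isola: 1+2+2+1 = 6 for Kiln, 3 for Isola — Kiln by 6–3.
Kiln vs Lantern: Lantern wins 6–3.
Kiln vs Maru: Kiln, 6–3.
Kiln beats Isola, Maru; loses to Lantern — 2 pairwise wins.

2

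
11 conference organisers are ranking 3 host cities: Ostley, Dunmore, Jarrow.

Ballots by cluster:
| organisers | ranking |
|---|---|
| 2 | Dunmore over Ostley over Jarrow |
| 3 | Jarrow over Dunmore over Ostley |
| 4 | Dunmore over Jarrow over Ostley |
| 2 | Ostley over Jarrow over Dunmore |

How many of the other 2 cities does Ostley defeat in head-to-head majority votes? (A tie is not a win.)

Ostley against each rival (11 organisers):
Ostley vs Dunmore: 2 to 9, Dunmore.
Ostley vs Jarrow: Ostley is ranked higher on 2+2 = 4 ballots, Jarrow on 7. Jarrow wins 7–4.
Ostley beats no one; loses to Dunmore, Jarrow — 0 pairwise wins.

0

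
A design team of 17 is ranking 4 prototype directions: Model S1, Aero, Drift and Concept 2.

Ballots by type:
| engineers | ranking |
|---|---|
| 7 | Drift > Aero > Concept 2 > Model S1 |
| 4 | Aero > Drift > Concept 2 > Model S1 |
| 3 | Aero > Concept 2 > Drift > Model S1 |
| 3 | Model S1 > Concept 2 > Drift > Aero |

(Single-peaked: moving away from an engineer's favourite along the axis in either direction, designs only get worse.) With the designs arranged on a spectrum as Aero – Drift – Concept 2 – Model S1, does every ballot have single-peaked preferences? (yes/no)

Axis positions: Aero=1, Drift=2, Concept 2=3, Model S1=4.
Type 1 (peak Drift at position 2): ranking walks positions 2-1-3-4, expanding outward from the peak — single-peaked.
Type 2 (peak Aero at position 1): ranking walks positions 1-2-3-4, expanding outward from the peak — single-peaked.
Type 3: ranking walks positions 1-3-2-4; Concept 2 is ranked above Drift even though Drift lies between Concept 2 and the peak Aero on the axis — preferences dip and rise again. Not single-peaked.
Type 4 (peak Model S1 at position 4): ranking walks positions 4-3-2-1, expanding outward from the peak — single-peaked.
Type 3 violates single-peakedness, so the profile is not single-peaked on this axis.

no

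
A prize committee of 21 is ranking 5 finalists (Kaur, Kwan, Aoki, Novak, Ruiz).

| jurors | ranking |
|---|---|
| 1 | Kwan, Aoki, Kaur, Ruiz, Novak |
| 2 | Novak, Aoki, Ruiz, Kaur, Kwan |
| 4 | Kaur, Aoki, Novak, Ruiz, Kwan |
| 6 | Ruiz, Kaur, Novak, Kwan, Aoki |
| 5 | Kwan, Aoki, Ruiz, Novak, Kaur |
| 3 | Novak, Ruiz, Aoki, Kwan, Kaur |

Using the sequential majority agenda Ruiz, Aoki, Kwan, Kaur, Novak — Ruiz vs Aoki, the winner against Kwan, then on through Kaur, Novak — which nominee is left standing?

Kaur

Round 1: Ruiz vs Aoki — 9–12, Aoki advances.
Round 2: Aoki vs Kwan — 9–12, Kwan advances.
Round 3: Kwan vs Kaur — 9–12, Kaur advances.
Round 4: Kaur vs Novak — 11–10, Kaur advances.
Kaur survives the agenda.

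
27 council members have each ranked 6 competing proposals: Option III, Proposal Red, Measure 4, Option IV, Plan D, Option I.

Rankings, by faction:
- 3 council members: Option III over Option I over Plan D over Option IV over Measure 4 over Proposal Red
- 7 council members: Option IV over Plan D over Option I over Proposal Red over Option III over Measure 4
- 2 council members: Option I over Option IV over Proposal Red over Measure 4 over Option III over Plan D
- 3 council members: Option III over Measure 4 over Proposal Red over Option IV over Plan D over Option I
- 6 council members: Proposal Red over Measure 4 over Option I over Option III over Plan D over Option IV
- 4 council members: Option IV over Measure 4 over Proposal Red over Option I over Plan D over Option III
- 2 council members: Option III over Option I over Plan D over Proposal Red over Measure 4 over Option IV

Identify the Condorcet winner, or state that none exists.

none

Pairwise majorities:
Option III vs Proposal Red: 3+3+2 = 8 for Option III, 19 for Proposal Red — Proposal Red by 19–8.
Option III vs Measure 4: Option III preferred on 3+7+3+2 = 15 ballots; Option III wins 15–12.
Option III vs Option IV: 14 to 13, Option III.
Option III vs Plan D: 3+2+3+6+2 = 16 for Option III, 11 for Plan D — Option III by 16–11.
Option III vs Option I: Option III preferred on 3+3+2 = 8 ballots; Option I wins 19–8.
Proposal Red vs Measure 4: Proposal Red preferred on 7+2+6+2 = 17 ballots; Proposal Red wins 17–10.
Proposal Red vs Option IV: Proposal Red preferred on 3+6+2 = 11 ballots; Option IV wins 16–11.
Proposal Red vs Plan D: Proposal Red is ranked higher on 2+3+6+4 = 15 ballots, Plan D on 12. Proposal Red wins 15–12.
Proposal Red vs Option I: 3+6+4 = 13 for Proposal Red, 14 for Option I — Option I by 14–13.
Measure 4 vs Option IV: Measure 4 preferred on 3+6+2 = 11 ballots; Option IV wins 16–11.
Measure 4 vs Plan D: 2+3+6+4 = 15 for Measure 4, 12 for Plan D — Measure 4 by 15–12.
Measure 4 vs Option I: 13 to 14, Option I.
Option IV vs Plan D: 16 to 11, Option IV.
Option IV vs Option I: 7+3+4 = 14 for Option IV, 13 for Option I — Option IV by 14–13.
Plan D vs Option I: 7+3 = 10 for Plan D, 17 for Option I — Option I by 17–10.
No option is unbeaten: Option III loses to Proposal Red; Proposal Red loses to Option IV; Measure 4 loses to Option III; Option IV loses to Option III; Plan D loses to Option III; Option I loses to Option IV. In particular Option III beats Option IV beats Proposal Red beats Option III is a majority cycle — no Condorcet winner exists.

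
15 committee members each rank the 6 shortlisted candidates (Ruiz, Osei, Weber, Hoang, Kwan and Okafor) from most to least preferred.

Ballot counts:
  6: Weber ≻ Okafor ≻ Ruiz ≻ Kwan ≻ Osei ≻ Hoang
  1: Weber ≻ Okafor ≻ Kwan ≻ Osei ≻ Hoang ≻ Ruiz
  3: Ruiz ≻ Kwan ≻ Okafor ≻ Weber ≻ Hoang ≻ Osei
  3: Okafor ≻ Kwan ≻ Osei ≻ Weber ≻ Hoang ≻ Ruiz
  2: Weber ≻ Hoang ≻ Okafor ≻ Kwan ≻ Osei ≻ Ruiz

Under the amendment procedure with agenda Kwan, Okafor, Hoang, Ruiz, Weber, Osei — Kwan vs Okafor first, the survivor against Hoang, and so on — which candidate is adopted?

Weber

Round 1: Kwan vs Okafor — 3–12, Okafor advances.
Round 2: Okafor vs Hoang — 13–2, Okafor advances.
Round 3: Okafor vs Ruiz — 12–3, Okafor advances.
Round 4: Okafor vs Weber — 6–9, Weber advances.
Round 5: Weber vs Osei — 12–3, Weber advances.
The agenda winner is Weber.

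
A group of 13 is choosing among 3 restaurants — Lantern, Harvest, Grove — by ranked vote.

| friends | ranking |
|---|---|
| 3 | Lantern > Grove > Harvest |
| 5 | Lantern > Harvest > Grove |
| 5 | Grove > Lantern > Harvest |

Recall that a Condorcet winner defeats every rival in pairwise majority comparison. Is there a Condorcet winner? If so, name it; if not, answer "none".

Pairwise majorities:
Lantern vs Harvest: Lantern is ranked higher on 3+5+5 = 13 ballots, Harvest on 0. Lantern wins 13–0.
Lantern vs Grove: 3+5 = 8 for Lantern, 5 for Grove — Lantern by 8–5.
Harvest vs Grove: Harvest preferred on 5 ballots; Grove wins 8–5.
Lantern wins every pairwise contest, so Lantern is the Condorcet winner.

Lantern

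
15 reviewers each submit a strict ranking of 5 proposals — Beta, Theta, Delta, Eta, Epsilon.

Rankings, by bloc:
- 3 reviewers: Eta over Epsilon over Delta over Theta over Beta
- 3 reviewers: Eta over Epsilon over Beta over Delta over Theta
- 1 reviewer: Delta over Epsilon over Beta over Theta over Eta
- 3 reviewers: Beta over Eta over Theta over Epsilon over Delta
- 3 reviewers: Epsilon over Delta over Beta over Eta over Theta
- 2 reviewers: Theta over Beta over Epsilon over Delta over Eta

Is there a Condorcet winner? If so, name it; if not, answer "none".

none

Head-to-head results (15 reviewers):
Beta–Theta: Beta 10–5.
Beta vs Delta: Beta wins 8–7.
Beta vs Eta: Beta wins 9–6.
Beta–Epsilon: Epsilon 10–5.
Theta vs Delta: Delta, 10–5.
Theta vs Eta: Eta wins 12–3.
Theta vs Epsilon: Epsilon wins 10–5.
Delta vs Eta: Eta, 9–6.
Delta–Epsilon: Epsilon 14–1.
Eta–Epsilon: Eta 9–6.
No project is unbeaten: Beta loses to Epsilon; Theta loses to Beta; Delta loses to Beta; Eta loses to Beta; Epsilon loses to Eta. In particular Beta → Eta → Epsilon → Beta is a majority cycle — no Condorcet winner exists.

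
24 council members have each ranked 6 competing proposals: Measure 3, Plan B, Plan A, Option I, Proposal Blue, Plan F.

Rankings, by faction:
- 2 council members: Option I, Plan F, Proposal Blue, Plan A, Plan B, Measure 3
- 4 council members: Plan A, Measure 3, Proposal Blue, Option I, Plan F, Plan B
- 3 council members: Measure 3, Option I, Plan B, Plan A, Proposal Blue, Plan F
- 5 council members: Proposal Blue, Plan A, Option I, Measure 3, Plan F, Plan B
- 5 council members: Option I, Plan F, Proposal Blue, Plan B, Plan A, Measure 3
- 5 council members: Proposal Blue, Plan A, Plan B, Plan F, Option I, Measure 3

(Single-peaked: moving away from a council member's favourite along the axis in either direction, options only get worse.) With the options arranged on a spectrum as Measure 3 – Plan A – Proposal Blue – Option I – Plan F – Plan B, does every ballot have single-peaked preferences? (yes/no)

Axis positions: Measure 3=1, Plan A=2, Proposal Blue=3, Option I=4, Plan F=5, Plan B=6.
Faction 1 (peak Option I at position 4): ranking walks positions 4-5-3-2-6-1, expanding outward from the peak — single-peaked.
Faction 2 (peak Plan A at position 2): ranking walks positions 2-1-3-4-5-6, expanding outward from the peak — single-peaked.
Faction 3: ranking walks positions 1-4-6-2-3-5; Option I is ranked above Plan A even though Plan A lies between Option I and the peak Measure 3 on the axis — preferences dip and rise again. Not single-peaked.
Faction 4 (peak Proposal Blue at position 3): ranking walks positions 3-2-4-1-5-6, expanding outward from the peak — single-peaked.
Faction 5 (peak Option I at position 4): ranking walks positions 4-5-3-6-2-1, expanding outward from the peak — single-peaked.
Faction 6: ranking walks positions 3-2-6-5-4-1; Plan B is ranked above Option I even though Option I lies between Plan B and the peak Proposal Blue on the axis — preferences dip and rise again. Not single-peaked.
Faction 3 violates single-peakedness, so the profile is not single-peaked on this axis.

no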